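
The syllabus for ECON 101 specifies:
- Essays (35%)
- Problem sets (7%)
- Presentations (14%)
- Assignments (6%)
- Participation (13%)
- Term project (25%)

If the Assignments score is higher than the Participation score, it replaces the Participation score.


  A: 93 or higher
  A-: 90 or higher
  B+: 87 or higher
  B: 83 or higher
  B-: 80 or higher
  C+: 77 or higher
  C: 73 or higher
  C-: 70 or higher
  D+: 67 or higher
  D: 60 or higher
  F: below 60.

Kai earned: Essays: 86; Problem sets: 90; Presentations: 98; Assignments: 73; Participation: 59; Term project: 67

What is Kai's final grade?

Assignments (73) > Participation (59), so Participation counts as 73.
Weighted total:
  Essays 86 × 0.35 = 30.1
  Problem sets 90 × 0.07 = 6.3
  Presentations 98 × 0.14 = 13.72
  Assignments 73 × 0.06 = 4.38
  Participation 73 × 0.13 = 9.49
  Term project 67 × 0.25 = 16.75
Sum = 80.74
80.74 is ≥ 80 and < 83 → B-

B-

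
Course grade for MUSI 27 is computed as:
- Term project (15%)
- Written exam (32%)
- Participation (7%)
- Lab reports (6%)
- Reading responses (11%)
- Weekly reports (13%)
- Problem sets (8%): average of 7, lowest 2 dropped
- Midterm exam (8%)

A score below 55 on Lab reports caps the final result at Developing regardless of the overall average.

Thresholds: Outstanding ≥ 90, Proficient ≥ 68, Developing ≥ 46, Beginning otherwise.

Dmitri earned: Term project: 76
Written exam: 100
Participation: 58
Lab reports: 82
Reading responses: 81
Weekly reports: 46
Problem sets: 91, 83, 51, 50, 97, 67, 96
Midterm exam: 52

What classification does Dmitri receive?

Proficient

Problem sets: drop 50, 51 → average of remaining 5 = 434/5 = 86.8
Lab reports score 82 ≥ 55: minimum met.
Weighted total:
  Term project 76 × 0.15 = 11.4
  Written exam 100 × 0.32 = 32
  Participation 58 × 0.07 = 4.06
  Lab reports 82 × 0.06 = 4.92
  Reading responses 81 × 0.11 = 8.91
  Weekly reports 46 × 0.13 = 5.98
  Problem sets 86.8 × 0.08 = 6.944
  Midterm exam 52 × 0.08 = 4.16
Sum = 78.374
78.374 is ≥ 68 and < 90 → Proficient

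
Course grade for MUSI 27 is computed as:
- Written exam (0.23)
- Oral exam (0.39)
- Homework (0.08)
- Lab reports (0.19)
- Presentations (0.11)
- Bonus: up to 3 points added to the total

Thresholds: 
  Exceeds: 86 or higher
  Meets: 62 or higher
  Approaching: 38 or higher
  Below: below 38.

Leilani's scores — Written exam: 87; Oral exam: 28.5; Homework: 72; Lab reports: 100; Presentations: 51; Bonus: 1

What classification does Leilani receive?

Meets

Weighted total:
  Written exam 87 × 0.23 = 20.01
  Oral exam 28.5 × 0.39 = 11.115
  Homework 72 × 0.08 = 5.76
  Lab reports 100 × 0.19 = 19
  Presentations 51 × 0.11 = 5.61
Sum = 61.495
Bonus: 61.495 + 1 = 62.495
62.495 is ≥ 62 and < 86 → Meets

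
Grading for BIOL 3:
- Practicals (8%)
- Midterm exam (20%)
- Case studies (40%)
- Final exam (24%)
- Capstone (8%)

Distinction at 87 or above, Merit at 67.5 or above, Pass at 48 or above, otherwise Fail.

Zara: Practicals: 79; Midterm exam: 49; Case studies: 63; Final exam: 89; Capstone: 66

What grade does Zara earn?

Weighted total:
  Practicals 79 × 0.08 = 6.32
  Midterm exam 49 × 0.2 = 9.8
  Case studies 63 × 0.4 = 25.2
  Final exam 89 × 0.24 = 21.36
  Capstone 66 × 0.08 = 5.28
Sum = 67.96
67.96 is ≥ 67.5 and < 87 → Merit

Merit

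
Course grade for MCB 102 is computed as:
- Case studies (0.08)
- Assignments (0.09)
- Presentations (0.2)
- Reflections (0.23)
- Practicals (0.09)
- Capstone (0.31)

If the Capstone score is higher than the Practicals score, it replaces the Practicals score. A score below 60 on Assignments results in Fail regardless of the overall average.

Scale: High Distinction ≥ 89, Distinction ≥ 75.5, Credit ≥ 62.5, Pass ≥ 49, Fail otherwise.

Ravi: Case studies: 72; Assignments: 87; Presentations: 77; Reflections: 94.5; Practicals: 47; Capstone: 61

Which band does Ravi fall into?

Capstone (61) > Practicals (47), so Practicals counts as 61.
Assignments score 87 ≥ 60: minimum met.
Weighted total:
  Case studies 72 × 0.08 = 5.76
  Assignments 87 × 0.09 = 7.83
  Presentations 77 × 0.2 = 15.4
  Reflections 94.5 × 0.23 = 21.735
  Practicals 61 × 0.09 = 5.49
  Capstone 61 × 0.31 = 18.91
Sum = 75.125
75.125 is ≥ 62.5 and < 75.5 → Credit

Credit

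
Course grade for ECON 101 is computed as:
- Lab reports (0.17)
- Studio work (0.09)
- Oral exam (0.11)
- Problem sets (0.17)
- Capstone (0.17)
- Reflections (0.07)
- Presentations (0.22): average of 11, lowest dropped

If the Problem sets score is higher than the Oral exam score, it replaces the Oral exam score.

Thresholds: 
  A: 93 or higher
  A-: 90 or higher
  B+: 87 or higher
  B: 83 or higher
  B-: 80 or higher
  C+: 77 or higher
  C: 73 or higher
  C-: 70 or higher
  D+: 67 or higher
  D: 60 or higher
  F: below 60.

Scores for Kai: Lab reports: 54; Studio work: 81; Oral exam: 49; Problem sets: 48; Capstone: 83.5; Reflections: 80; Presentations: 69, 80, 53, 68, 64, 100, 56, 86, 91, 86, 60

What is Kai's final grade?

Presentations: drop 53 → average of remaining 10 = 760/10 = 76
Problem sets (48) ≤ Oral exam (49), so Oral exam stays at 49.
Weighted total:
  Lab reports 54 × 0.17 = 9.18
  Studio work 81 × 0.09 = 7.29
  Oral exam 49 × 0.11 = 5.39
  Problem sets 48 × 0.17 = 8.16
  Capstone 83.5 × 0.17 = 14.195
  Reflections 80 × 0.07 = 5.6
  Presentations 76 × 0.22 = 16.72
Sum = 66.535
66.535 is ≥ 60 and < 67 → D

D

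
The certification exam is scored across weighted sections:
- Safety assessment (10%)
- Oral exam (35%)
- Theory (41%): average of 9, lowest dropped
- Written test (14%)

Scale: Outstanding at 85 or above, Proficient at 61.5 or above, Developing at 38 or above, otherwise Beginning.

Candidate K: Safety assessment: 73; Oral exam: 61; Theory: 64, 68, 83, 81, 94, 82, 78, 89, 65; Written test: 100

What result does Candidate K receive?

Theory: drop 64 → average of remaining 8 = 640/8 = 80
Weighted total:
  Safety assessment 73 × 0.1 = 7.3
  Oral exam 61 × 0.35 = 21.35
  Theory 80 × 0.41 = 32.8
  Written test 100 × 0.14 = 14
Sum = 75.45
75.45 is ≥ 61.5 and < 85 → Proficient

Proficient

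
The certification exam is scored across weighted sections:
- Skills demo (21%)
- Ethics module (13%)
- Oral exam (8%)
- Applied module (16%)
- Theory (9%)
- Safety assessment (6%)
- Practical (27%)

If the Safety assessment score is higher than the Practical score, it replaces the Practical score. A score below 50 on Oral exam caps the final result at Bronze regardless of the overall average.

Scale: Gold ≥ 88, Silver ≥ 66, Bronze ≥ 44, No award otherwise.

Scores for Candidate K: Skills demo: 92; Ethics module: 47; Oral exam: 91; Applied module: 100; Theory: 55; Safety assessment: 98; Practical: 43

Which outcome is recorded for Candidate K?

Silver

Safety assessment (98) > Practical (43), so Practical counts as 98.
Oral exam score 91 ≥ 50: minimum met.
Weighted total:
  Skills demo 92 × 0.21 = 19.32
  Ethics module 47 × 0.13 = 6.11
  Oral exam 91 × 0.08 = 7.28
  Applied module 100 × 0.16 = 16
  Theory 55 × 0.09 = 4.95
  Safety assessment 98 × 0.06 = 5.88
  Practical 98 × 0.27 = 26.46
Sum = 86
86 is ≥ 66 and < 88 → Silver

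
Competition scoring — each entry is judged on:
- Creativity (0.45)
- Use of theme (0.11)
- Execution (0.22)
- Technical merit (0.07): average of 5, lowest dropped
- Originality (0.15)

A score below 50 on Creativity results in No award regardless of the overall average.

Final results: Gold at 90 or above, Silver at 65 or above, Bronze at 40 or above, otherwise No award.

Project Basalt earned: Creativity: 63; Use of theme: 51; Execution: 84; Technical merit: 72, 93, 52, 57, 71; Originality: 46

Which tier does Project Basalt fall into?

Technical merit: drop 52 → average of remaining 4 = 293/4 = 73.25
Creativity score 63 ≥ 50: minimum met.
Weighted total:
  Creativity 63 × 0.45 = 28.35
  Use of theme 51 × 0.11 = 5.61
  Execution 84 × 0.22 = 18.48
  Technical merit 73.25 × 0.07 = 5.1275
  Originality 46 × 0.15 = 6.9
Sum = 64.4675
64.4675 is ≥ 40 and < 65 → Bronze

Bronze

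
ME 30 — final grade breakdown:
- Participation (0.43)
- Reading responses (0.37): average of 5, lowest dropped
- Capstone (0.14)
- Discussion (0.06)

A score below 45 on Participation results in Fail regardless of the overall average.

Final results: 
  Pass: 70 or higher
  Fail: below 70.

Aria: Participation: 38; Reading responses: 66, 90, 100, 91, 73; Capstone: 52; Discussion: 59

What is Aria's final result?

Fail

Reading responses: drop 66 → average of remaining 4 = 354/4 = 88.5
Participation score 38 < 45: minimum not met.
Weighted total:
  Participation 38 × 0.43 = 16.34
  Reading responses 88.5 × 0.37 = 32.745
  Capstone 52 × 0.14 = 7.28
  Discussion 59 × 0.06 = 3.54
Sum = 59.905
Because the Participation minimum was not met, the result is Fail.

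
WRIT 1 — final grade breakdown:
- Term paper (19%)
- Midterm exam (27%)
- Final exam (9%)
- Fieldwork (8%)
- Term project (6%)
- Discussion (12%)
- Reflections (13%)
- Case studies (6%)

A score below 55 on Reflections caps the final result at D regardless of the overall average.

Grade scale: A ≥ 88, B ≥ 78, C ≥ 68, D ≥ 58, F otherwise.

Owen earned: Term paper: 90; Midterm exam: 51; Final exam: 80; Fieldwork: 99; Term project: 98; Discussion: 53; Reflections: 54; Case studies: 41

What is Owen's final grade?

Reflections score 54 < 55: minimum not met.
Weighted total:
  Term paper 90 × 0.19 = 17.1
  Midterm exam 51 × 0.27 = 13.77
  Final exam 80 × 0.09 = 7.2
  Fieldwork 99 × 0.08 = 7.92
  Term project 98 × 0.06 = 5.88
  Discussion 53 × 0.12 = 6.36
  Reflections 54 × 0.13 = 7.02
  Case studies 41 × 0.06 = 2.46
Sum = 67.71
67.71 would be D; cap at D applies → D.

D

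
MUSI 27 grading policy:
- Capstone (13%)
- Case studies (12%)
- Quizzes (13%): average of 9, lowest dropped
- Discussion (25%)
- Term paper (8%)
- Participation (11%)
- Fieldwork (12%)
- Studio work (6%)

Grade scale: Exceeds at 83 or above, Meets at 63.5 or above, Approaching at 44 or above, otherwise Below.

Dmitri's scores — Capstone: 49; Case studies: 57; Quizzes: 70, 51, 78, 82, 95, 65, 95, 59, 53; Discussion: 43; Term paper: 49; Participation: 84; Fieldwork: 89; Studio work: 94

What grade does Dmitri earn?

Approaching

Quizzes: drop 51 → average of remaining 8 = 597/8 = 74.625
Weighted total:
  Capstone 49 × 0.13 = 6.37
  Case studies 57 × 0.12 = 6.84
  Quizzes 74.625 × 0.13 = 9.70125
  Discussion 43 × 0.25 = 10.75
  Term paper 49 × 0.08 = 3.92
  Participation 84 × 0.11 = 9.24
  Fieldwork 89 × 0.12 = 10.68
  Studio work 94 × 0.06 = 5.64
Sum = 63.14125
63.14125 is ≥ 44 and < 63.5 → Approaching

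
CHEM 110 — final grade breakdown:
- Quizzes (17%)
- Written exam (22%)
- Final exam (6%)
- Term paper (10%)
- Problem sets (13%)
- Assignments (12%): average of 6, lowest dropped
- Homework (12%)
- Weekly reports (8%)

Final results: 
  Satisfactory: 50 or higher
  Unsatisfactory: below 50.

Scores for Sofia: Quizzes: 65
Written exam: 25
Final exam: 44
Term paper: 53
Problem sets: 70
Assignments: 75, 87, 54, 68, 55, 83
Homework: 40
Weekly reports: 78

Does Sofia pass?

Satisfactory

Assignments: drop 54 → average of remaining 5 = 368/5 = 73.6
Weighted total:
  Quizzes 65 × 0.17 = 11.05
  Written exam 25 × 0.22 = 5.5
  Final exam 44 × 0.06 = 2.64
  Term paper 53 × 0.1 = 5.3
  Problem sets 70 × 0.13 = 9.1
  Assignments 73.6 × 0.12 = 8.832
  Homework 40 × 0.12 = 4.8
  Weekly reports 78 × 0.08 = 6.24
Sum = 53.462
53.462 ≥ 50 → Satisfactory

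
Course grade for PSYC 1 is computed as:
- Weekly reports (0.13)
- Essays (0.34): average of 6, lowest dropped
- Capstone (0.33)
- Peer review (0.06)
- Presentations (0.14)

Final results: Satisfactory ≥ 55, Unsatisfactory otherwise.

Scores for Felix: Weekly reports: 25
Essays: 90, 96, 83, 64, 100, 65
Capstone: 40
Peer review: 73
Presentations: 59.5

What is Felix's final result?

Satisfactory

Essays: drop 64 → average of remaining 5 = 434/5 = 86.8
Weighted total:
  Weekly reports 25 × 0.13 = 3.25
  Essays 86.8 × 0.34 = 29.512
  Capstone 40 × 0.33 = 13.2
  Peer review 73 × 0.06 = 4.38
  Presentations 59.5 × 0.14 = 8.33
Sum = 58.672
58.672 ≥ 55 → Satisfactory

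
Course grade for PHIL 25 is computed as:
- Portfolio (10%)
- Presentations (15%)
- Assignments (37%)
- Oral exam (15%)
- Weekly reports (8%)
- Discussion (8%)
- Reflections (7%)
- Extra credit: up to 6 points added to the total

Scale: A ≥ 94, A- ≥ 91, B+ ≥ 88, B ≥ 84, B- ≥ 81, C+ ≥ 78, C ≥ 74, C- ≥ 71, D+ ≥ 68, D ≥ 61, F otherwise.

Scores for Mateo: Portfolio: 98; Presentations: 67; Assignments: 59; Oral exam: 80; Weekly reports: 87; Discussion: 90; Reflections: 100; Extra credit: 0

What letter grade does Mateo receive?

Weighted total:
  Portfolio 98 × 0.1 = 9.8
  Presentations 67 × 0.15 = 10.05
  Assignments 59 × 0.37 = 21.83
  Oral exam 80 × 0.15 = 12
  Weekly reports 87 × 0.08 = 6.96
  Discussion 90 × 0.08 = 7.2
  Reflections 100 × 0.07 = 7
Sum = 74.84
Extra credit: 74.84 + 0 = 74.84
74.84 is ≥ 74 and < 78 → C

C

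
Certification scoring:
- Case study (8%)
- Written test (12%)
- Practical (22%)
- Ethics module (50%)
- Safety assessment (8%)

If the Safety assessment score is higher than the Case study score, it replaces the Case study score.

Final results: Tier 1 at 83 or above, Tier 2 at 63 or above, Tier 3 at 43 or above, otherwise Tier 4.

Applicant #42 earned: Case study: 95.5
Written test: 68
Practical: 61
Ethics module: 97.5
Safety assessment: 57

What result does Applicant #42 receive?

Tier 2

Safety assessment (57) ≤ Case study (95.5), so Case study stays at 95.5.
Weighted total:
  Case study 95.5 × 0.08 = 7.64
  Written test 68 × 0.12 = 8.16
  Practical 61 × 0.22 = 13.42
  Ethics module 97.5 × 0.5 = 48.75
  Safety assessment 57 × 0.08 = 4.56
Sum = 82.53
82.53 is ≥ 63 and < 83 → Tier 2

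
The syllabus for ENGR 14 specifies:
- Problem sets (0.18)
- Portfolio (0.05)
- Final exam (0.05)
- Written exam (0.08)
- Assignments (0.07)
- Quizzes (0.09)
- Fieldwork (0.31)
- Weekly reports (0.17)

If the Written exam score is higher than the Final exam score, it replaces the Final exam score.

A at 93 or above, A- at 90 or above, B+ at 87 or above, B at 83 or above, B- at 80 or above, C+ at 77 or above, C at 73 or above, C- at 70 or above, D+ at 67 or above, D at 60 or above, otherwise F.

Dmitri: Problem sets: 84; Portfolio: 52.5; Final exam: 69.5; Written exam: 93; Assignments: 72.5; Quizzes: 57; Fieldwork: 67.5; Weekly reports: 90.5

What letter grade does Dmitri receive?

Written exam (93) > Final exam (69.5), so Final exam counts as 93.
Weighted total:
  Problem sets 84 × 0.18 = 15.12
  Portfolio 52.5 × 0.05 = 2.625
  Final exam 93 × 0.05 = 4.65
  Written exam 93 × 0.08 = 7.44
  Assignments 72.5 × 0.07 = 5.075
  Quizzes 57 × 0.09 = 5.13
  Fieldwork 67.5 × 0.31 = 20.925
  Weekly reports 90.5 × 0.17 = 15.385
Sum = 76.35
76.35 is ≥ 73 and < 77 → C

C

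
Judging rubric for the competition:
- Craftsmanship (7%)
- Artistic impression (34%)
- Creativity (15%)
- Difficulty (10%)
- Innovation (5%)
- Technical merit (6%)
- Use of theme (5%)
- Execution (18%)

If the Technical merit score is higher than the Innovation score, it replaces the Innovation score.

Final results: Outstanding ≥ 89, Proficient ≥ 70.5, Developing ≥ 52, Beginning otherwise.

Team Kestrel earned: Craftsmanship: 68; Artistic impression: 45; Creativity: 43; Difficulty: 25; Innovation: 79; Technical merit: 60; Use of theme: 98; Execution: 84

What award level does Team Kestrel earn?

Technical merit (60) ≤ Innovation (79), so Innovation stays at 79.
Weighted total:
  Craftsmanship 68 × 0.07 = 4.76
  Artistic impression 45 × 0.34 = 15.3
  Creativity 43 × 0.15 = 6.45
  Difficulty 25 × 0.1 = 2.5
  Innovation 79 × 0.05 = 3.95
  Technical merit 60 × 0.06 = 3.6
  Use of theme 98 × 0.05 = 4.9
  Execution 84 × 0.18 = 15.12
Sum = 56.58
56.58 is ≥ 52 and < 70.5 → Developing

Developing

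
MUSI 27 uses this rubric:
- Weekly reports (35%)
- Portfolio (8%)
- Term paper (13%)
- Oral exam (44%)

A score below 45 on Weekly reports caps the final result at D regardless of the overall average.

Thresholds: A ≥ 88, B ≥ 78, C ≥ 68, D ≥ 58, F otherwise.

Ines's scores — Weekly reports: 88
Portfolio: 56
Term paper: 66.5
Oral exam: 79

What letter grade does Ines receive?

B

Weekly reports score 88 ≥ 45: minimum met.
Weighted total:
  Weekly reports 88 × 0.35 = 30.8
  Portfolio 56 × 0.08 = 4.48
  Term paper 66.5 × 0.13 = 8.645
  Oral exam 79 × 0.44 = 34.76
Sum = 78.685
78.685 is ≥ 78 and < 88 → B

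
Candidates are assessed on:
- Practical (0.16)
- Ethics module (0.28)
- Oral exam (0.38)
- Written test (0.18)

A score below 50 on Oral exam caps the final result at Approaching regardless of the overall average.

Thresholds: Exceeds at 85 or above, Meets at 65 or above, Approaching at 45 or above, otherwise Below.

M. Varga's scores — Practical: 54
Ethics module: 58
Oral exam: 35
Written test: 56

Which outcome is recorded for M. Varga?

Approaching

Oral exam score 35 < 50: minimum not met.
Weighted total:
  Practical 54 × 0.16 = 8.64
  Ethics module 58 × 0.28 = 16.24
  Oral exam 35 × 0.38 = 13.3
  Written test 56 × 0.18 = 10.08
Sum = 48.26
48.26 would be Approaching; cap at Approaching applies → Approaching.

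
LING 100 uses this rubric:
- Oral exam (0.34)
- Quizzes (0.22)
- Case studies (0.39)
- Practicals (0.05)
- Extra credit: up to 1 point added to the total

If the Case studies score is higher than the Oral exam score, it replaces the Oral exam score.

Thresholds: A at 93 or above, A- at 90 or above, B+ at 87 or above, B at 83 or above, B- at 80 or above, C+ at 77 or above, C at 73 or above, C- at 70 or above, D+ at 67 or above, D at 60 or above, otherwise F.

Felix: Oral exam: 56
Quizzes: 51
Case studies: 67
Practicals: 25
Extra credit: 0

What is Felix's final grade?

Case studies (67) > Oral exam (56), so Oral exam counts as 67.
Weighted total:
  Oral exam 67 × 0.34 = 22.78
  Quizzes 51 × 0.22 = 11.22
  Case studies 67 × 0.39 = 26.13
  Practicals 25 × 0.05 = 1.25
Sum = 61.38
Extra credit: 61.38 + 0 = 61.38
61.38 is ≥ 60 and < 67 → D

D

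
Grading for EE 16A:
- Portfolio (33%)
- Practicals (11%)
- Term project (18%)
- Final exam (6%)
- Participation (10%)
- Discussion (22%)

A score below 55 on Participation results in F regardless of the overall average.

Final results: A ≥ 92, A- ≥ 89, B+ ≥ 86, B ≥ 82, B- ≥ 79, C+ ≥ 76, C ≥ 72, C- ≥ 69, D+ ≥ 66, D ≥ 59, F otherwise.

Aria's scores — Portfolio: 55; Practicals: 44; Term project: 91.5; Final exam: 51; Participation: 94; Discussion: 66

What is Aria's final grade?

D+

Participation score 94 ≥ 55: minimum met.
Weighted total:
  Portfolio 55 × 0.33 = 18.15
  Practicals 44 × 0.11 = 4.84
  Term project 91.5 × 0.18 = 16.47
  Final exam 51 × 0.06 = 3.06
  Participation 94 × 0.1 = 9.4
  Discussion 66 × 0.22 = 14.52
Sum = 66.44
66.44 is ≥ 66 and < 69 → D+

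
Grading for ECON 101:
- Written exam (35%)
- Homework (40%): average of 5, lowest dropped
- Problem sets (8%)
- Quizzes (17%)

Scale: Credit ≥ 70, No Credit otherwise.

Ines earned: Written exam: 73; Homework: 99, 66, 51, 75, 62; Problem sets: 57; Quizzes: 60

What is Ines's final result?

Homework: drop 51 → average of remaining 4 = 302/4 = 75.5
Weighted total:
  Written exam 73 × 0.35 = 25.55
  Homework 75.5 × 0.4 = 30.2
  Problem sets 57 × 0.08 = 4.56
  Quizzes 60 × 0.17 = 10.2
Sum = 70.51
70.51 ≥ 70 → Credit

Credit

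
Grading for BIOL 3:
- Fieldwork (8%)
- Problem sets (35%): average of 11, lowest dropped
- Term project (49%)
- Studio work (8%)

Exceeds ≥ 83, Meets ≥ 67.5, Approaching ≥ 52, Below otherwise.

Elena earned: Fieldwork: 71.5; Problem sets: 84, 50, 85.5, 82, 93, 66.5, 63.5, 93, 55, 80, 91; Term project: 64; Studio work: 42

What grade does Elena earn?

Problem sets: drop 50 → average of remaining 10 = 793.5/10 = 79.35
Weighted total:
  Fieldwork 71.5 × 0.08 = 5.72
  Problem sets 79.35 × 0.35 = 27.7725
  Term project 64 × 0.49 = 31.36
  Studio work 42 × 0.08 = 3.36
Sum = 68.2125
68.2125 is ≥ 67.5 and < 83 → Meets

Meets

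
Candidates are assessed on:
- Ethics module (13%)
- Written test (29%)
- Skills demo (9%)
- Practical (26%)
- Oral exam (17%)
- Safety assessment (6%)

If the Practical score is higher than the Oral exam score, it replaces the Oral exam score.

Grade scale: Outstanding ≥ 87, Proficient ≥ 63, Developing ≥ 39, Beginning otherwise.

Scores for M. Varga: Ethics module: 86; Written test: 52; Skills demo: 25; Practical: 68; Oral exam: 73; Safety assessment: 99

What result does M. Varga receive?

Practical (68) ≤ Oral exam (73), so Oral exam stays at 73.
Weighted total:
  Ethics module 86 × 0.13 = 11.18
  Written test 52 × 0.29 = 15.08
  Skills demo 25 × 0.09 = 2.25
  Practical 68 × 0.26 = 17.68
  Oral exam 73 × 0.17 = 12.41
  Safety assessment 99 × 0.06 = 5.94
Sum = 64.54
64.54 is ≥ 63 and < 87 → Proficient

Proficient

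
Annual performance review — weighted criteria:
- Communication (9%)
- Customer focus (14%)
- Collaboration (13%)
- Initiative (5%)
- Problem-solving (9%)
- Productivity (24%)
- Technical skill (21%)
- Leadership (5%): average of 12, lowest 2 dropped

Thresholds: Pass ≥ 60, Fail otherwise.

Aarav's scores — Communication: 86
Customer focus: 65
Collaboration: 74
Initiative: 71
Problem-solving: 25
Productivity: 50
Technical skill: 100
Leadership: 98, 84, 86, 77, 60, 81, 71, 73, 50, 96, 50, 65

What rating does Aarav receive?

Leadership: drop 50, 50 → average of remaining 10 = 791/10 = 79.1
Weighted total:
  Communication 86 × 0.09 = 7.74
  Customer focus 65 × 0.14 = 9.1
  Collaboration 74 × 0.13 = 9.62
  Initiative 71 × 0.05 = 3.55
  Problem-solving 25 × 0.09 = 2.25
  Productivity 50 × 0.24 = 12
  Technical skill 100 × 0.21 = 21
  Leadership 79.1 × 0.05 = 3.955
Sum = 69.215
69.215 ≥ 60 → Pass

Pass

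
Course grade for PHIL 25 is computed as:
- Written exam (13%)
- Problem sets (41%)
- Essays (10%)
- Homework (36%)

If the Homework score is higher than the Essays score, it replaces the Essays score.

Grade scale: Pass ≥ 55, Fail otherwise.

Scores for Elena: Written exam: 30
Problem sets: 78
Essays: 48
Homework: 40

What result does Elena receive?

Homework (40) ≤ Essays (48), so Essays stays at 48.
Weighted total:
  Written exam 30 × 0.13 = 3.9
  Problem sets 78 × 0.41 = 31.98
  Essays 48 × 0.1 = 4.8
  Homework 40 × 0.36 = 14.4
Sum = 55.08
55.08 ≥ 55 → Pass

Pass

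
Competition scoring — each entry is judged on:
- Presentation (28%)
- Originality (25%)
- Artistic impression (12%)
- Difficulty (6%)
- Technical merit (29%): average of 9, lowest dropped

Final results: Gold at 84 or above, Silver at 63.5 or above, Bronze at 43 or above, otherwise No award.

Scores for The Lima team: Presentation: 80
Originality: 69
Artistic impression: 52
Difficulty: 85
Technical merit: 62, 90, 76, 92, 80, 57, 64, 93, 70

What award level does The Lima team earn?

Technical merit: drop 57 → average of remaining 8 = 627/8 = 78.375
Weighted total:
  Presentation 80 × 0.28 = 22.4
  Originality 69 × 0.25 = 17.25
  Artistic impression 52 × 0.12 = 6.24
  Difficulty 85 × 0.06 = 5.1
  Technical merit 78.375 × 0.29 = 22.72875
Sum = 73.71875
73.71875 is ≥ 63.5 and < 84 → Silver

Silver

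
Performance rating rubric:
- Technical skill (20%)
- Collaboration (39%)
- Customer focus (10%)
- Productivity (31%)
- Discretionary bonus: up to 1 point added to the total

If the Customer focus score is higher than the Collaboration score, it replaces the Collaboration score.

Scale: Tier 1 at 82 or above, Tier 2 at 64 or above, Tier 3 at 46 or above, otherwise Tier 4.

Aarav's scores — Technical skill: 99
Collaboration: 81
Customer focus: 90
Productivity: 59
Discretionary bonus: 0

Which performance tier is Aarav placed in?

Customer focus (90) > Collaboration (81), so Collaboration counts as 90.
Weighted total:
  Technical skill 99 × 0.2 = 19.8
  Collaboration 90 × 0.39 = 35.1
  Customer focus 90 × 0.1 = 9
  Productivity 59 × 0.31 = 18.29
Sum = 82.19
Discretionary bonus: 82.19 + 0 = 82.19
82.19 ≥ 82 → Tier 1

Tier 1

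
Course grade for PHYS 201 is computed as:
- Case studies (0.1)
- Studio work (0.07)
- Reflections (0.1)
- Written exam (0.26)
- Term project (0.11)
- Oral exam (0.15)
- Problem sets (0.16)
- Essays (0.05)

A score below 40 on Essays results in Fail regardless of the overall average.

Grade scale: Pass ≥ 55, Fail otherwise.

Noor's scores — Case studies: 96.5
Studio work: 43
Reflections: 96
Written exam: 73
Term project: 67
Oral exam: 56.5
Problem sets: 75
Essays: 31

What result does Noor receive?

Fail

Essays score 31 < 40: minimum not met.
Weighted total:
  Case studies 96.5 × 0.1 = 9.65
  Studio work 43 × 0.07 = 3.01
  Reflections 96 × 0.1 = 9.6
  Written exam 73 × 0.26 = 18.98
  Term project 67 × 0.11 = 7.37
  Oral exam 56.5 × 0.15 = 8.475
  Problem sets 75 × 0.16 = 12
  Essays 31 × 0.05 = 1.55
Sum = 70.635
Because the Essays minimum was not met, the result is Fail.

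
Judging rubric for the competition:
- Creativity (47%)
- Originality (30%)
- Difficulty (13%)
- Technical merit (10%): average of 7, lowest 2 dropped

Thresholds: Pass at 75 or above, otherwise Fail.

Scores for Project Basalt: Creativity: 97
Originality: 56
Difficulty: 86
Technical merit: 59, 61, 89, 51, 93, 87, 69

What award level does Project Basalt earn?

Technical merit: drop 51, 59 → average of remaining 5 = 399/5 = 79.8
Weighted total:
  Creativity 97 × 0.47 = 45.59
  Originality 56 × 0.3 = 16.8
  Difficulty 86 × 0.13 = 11.18
  Technical merit 79.8 × 0.1 = 7.98
Sum = 81.55
81.55 ≥ 75 → Pass

Pass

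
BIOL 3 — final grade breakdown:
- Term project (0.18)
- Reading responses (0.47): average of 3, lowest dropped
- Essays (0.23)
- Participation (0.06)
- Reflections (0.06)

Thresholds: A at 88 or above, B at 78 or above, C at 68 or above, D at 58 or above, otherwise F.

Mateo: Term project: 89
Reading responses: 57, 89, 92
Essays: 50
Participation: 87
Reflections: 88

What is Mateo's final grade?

Reading responses: drop 57 → average of remaining 2 = 181/2 = 90.5
Weighted total:
  Term project 89 × 0.18 = 16.02
  Reading responses 90.5 × 0.47 = 42.535
  Essays 50 × 0.23 = 11.5
  Participation 87 × 0.06 = 5.22
  Reflections 88 × 0.06 = 5.28
Sum = 80.555
80.555 is ≥ 78 and < 88 → B

B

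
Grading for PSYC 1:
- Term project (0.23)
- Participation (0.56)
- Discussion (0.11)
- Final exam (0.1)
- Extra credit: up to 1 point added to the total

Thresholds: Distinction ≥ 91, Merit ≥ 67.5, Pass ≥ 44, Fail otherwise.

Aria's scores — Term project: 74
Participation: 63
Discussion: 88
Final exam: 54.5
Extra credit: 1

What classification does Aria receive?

Merit

Weighted total:
  Term project 74 × 0.23 = 17.02
  Participation 63 × 0.56 = 35.28
  Discussion 88 × 0.11 = 9.68
  Final exam 54.5 × 0.1 = 5.45
Sum = 67.43
Extra credit: 67.43 + 1 = 68.43
68.43 is ≥ 67.5 and < 91 → Merit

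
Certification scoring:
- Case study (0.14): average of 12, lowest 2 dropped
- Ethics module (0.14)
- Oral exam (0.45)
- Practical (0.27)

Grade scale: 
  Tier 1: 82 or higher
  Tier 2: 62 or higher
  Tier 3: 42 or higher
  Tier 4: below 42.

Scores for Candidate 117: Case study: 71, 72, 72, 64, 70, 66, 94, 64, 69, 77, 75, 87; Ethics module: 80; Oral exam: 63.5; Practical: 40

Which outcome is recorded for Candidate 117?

Case study: drop 64, 64 → average of remaining 10 = 753/10 = 75.3
Weighted total:
  Case study 75.3 × 0.14 = 10.542
  Ethics module 80 × 0.14 = 11.2
  Oral exam 63.5 × 0.45 = 28.575
  Practical 40 × 0.27 = 10.8
Sum = 61.117
61.117 is ≥ 42 and < 62 → Tier 3

Tier 3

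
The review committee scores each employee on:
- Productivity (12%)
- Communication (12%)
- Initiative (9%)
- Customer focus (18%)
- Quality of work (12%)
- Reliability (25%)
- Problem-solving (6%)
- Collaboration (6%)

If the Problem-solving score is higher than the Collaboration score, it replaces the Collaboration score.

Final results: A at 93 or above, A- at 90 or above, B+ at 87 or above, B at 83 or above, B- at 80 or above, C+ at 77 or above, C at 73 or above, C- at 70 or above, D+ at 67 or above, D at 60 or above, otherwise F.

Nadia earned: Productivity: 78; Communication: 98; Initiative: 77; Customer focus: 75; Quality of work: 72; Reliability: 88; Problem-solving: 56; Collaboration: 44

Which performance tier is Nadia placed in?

Problem-solving (56) > Collaboration (44), so Collaboration counts as 56.
Weighted total:
  Productivity 78 × 0.12 = 9.36
  Communication 98 × 0.12 = 11.76
  Initiative 77 × 0.09 = 6.93
  Customer focus 75 × 0.18 = 13.5
  Quality of work 72 × 0.12 = 8.64
  Reliability 88 × 0.25 = 22
  Problem-solving 56 × 0.06 = 3.36
  Collaboration 56 × 0.06 = 3.36
Sum = 78.91
78.91 is ≥ 77 and < 80 → C+

C+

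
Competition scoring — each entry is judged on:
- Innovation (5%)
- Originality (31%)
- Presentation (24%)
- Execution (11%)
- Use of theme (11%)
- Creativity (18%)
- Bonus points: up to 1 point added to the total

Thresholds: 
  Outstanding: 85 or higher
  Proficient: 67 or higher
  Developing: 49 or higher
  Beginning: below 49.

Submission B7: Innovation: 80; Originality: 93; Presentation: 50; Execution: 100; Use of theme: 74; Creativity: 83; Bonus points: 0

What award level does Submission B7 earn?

Weighted total:
  Innovation 80 × 0.05 = 4
  Originality 93 × 0.31 = 28.83
  Presentation 50 × 0.24 = 12
  Execution 100 × 0.11 = 11
  Use of theme 74 × 0.11 = 8.14
  Creativity 83 × 0.18 = 14.94
Sum = 78.91
Bonus points: 78.91 + 0 = 78.91
78.91 is ≥ 67 and < 85 → Proficient

Proficient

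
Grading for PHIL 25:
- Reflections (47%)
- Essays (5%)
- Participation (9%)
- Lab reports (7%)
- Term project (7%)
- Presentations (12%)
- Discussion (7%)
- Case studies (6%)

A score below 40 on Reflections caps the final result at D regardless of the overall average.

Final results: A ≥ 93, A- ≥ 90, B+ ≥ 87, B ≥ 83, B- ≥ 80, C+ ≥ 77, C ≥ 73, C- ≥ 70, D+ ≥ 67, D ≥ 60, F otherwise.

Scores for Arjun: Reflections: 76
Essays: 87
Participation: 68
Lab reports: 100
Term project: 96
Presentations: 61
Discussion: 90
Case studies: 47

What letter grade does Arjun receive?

C

Reflections score 76 ≥ 40: minimum met.
Weighted total:
  Reflections 76 × 0.47 = 35.72
  Essays 87 × 0.05 = 4.35
  Participation 68 × 0.09 = 6.12
  Lab reports 100 × 0.07 = 7
  Term project 96 × 0.07 = 6.72
  Presentations 61 × 0.12 = 7.32
  Discussion 90 × 0.07 = 6.3
  Case studies 47 × 0.06 = 2.82
Sum = 76.35
76.35 is ≥ 73 and < 77 → C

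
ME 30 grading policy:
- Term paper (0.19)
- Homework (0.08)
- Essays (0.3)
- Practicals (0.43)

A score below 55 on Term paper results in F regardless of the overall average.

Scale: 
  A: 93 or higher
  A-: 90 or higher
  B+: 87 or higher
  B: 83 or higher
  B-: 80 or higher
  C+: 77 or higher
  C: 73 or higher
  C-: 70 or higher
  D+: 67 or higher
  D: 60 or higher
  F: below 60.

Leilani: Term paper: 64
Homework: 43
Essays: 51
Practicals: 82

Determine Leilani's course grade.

Term paper score 64 ≥ 55: minimum met.
Weighted total:
  Term paper 64 × 0.19 = 12.16
  Homework 43 × 0.08 = 3.44
  Essays 51 × 0.3 = 15.3
  Practicals 82 × 0.43 = 35.26
Sum = 66.16
66.16 is ≥ 60 and < 67 → D

D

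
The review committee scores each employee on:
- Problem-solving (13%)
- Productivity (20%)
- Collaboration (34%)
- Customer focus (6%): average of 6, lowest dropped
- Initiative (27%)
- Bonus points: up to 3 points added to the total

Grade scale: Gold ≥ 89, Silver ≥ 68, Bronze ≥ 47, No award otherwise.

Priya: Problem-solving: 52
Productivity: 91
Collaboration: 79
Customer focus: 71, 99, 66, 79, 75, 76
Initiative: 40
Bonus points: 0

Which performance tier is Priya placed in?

Customer focus: drop 66 → average of remaining 5 = 400/5 = 80
Weighted total:
  Problem-solving 52 × 0.13 = 6.76
  Productivity 91 × 0.2 = 18.2
  Collaboration 79 × 0.34 = 26.86
  Customer focus 80 × 0.06 = 4.8
  Initiative 40 × 0.27 = 10.8
Sum = 67.42
Bonus points: 67.42 + 0 = 67.42
67.42 is ≥ 47 and < 68 → Bronze

Bronze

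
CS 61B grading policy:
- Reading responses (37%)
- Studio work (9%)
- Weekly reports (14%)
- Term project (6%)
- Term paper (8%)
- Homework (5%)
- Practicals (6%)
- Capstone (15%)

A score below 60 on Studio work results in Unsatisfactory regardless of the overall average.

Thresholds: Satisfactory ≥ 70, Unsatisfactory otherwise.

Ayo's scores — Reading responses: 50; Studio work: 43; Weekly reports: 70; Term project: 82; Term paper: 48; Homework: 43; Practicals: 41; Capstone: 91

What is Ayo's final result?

Unsatisfactory

Studio work score 43 < 60: minimum not met.
Weighted total:
  Reading responses 50 × 0.37 = 18.5
  Studio work 43 × 0.09 = 3.87
  Weekly reports 70 × 0.14 = 9.8
  Term project 82 × 0.06 = 4.92
  Term paper 48 × 0.08 = 3.84
  Homework 43 × 0.05 = 2.15
  Practicals 41 × 0.06 = 2.46
  Capstone 91 × 0.15 = 13.65
Sum = 59.19
Because the Studio work minimum was not met, the result is Unsatisfactory.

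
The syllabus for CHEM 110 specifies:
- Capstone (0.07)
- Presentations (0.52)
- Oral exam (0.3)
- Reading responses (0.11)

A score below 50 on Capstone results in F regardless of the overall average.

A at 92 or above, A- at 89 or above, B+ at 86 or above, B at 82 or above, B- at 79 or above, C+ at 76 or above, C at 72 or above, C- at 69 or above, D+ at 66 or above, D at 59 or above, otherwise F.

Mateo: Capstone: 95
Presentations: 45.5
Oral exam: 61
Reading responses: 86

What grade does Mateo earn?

F

Capstone score 95 ≥ 50: minimum met.
Weighted total:
  Capstone 95 × 0.07 = 6.65
  Presentations 45.5 × 0.52 = 23.66
  Oral exam 61 × 0.3 = 18.3
  Reading responses 86 × 0.11 = 9.46
Sum = 58.07
58.07 < 59 → F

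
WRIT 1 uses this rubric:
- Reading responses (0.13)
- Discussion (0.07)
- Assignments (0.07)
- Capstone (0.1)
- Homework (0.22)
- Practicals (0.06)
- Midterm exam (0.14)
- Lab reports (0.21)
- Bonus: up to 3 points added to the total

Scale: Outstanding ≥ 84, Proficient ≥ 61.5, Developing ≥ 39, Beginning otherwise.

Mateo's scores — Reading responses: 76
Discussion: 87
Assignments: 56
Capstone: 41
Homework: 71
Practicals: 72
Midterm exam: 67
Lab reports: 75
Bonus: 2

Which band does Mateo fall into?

Proficient

Weighted total:
  Reading responses 76 × 0.13 = 9.88
  Discussion 87 × 0.07 = 6.09
  Assignments 56 × 0.07 = 3.92
  Capstone 41 × 0.1 = 4.1
  Homework 71 × 0.22 = 15.62
  Practicals 72 × 0.06 = 4.32
  Midterm exam 67 × 0.14 = 9.38
  Lab reports 75 × 0.21 = 15.75
Sum = 69.06
Bonus: 69.06 + 2 = 71.06
71.06 is ≥ 61.5 and < 84 → Proficient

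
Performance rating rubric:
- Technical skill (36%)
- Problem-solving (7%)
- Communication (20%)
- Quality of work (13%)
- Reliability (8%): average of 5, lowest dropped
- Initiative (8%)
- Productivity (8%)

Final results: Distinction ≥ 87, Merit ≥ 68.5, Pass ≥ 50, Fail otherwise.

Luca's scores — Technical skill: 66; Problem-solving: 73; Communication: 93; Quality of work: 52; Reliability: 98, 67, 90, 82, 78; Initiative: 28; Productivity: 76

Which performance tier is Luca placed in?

Merit

Reliability: drop 67 → average of remaining 4 = 348/4 = 87
Weighted total:
  Technical skill 66 × 0.36 = 23.76
  Problem-solving 73 × 0.07 = 5.11
  Communication 93 × 0.2 = 18.6
  Quality of work 52 × 0.13 = 6.76
  Reliability 87 × 0.08 = 6.96
  Initiative 28 × 0.08 = 2.24
  Productivity 76 × 0.08 = 6.08
Sum = 69.51
69.51 is ≥ 68.5 and < 87 → Merit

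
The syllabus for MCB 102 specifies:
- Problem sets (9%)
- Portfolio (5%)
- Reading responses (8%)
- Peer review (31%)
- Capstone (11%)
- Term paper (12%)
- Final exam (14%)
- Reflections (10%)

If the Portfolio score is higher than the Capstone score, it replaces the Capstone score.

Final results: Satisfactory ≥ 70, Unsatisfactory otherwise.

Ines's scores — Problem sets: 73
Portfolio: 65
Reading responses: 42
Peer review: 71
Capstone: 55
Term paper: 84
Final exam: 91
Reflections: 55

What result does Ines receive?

Satisfactory

Portfolio (65) > Capstone (55), so Capstone counts as 65.
Weighted total:
  Problem sets 73 × 0.09 = 6.57
  Portfolio 65 × 0.05 = 3.25
  Reading responses 42 × 0.08 = 3.36
  Peer review 71 × 0.31 = 22.01
  Capstone 65 × 0.11 = 7.15
  Term paper 84 × 0.12 = 10.08
  Final exam 91 × 0.14 = 12.74
  Reflections 55 × 0.1 = 5.5
Sum = 70.66
70.66 ≥ 70 → Satisfactory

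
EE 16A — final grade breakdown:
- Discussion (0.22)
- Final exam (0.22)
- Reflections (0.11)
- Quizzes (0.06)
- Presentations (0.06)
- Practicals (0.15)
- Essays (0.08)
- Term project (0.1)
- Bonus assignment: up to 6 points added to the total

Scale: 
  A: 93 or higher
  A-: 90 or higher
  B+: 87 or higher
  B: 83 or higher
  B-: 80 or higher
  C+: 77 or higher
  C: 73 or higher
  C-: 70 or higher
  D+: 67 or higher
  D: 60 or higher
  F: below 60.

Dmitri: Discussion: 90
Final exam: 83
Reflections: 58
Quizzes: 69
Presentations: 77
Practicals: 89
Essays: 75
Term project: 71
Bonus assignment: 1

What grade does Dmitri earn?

B-

Weighted total:
  Discussion 90 × 0.22 = 19.8
  Final exam 83 × 0.22 = 18.26
  Reflections 58 × 0.11 = 6.38
  Quizzes 69 × 0.06 = 4.14
  Presentations 77 × 0.06 = 4.62
  Practicals 89 × 0.15 = 13.35
  Essays 75 × 0.08 = 6
  Term project 71 × 0.1 = 7.1
Sum = 79.65
Bonus assignment: 79.65 + 1 = 80.65
80.65 is ≥ 80 and < 83 → B-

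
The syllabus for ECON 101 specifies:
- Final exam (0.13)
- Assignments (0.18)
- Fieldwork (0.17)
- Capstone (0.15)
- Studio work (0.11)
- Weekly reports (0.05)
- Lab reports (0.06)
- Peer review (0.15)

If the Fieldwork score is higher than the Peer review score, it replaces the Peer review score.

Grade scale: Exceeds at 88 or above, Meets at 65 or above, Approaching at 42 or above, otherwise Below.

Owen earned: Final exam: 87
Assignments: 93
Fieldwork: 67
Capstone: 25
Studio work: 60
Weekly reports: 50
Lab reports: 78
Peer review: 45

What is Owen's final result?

Meets

Fieldwork (67) > Peer review (45), so Peer review counts as 67.
Weighted total:
  Final exam 87 × 0.13 = 11.31
  Assignments 93 × 0.18 = 16.74
  Fieldwork 67 × 0.17 = 11.39
  Capstone 25 × 0.15 = 3.75
  Studio work 60 × 0.11 = 6.6
  Weekly reports 50 × 0.05 = 2.5
  Lab reports 78 × 0.06 = 4.68
  Peer review 67 × 0.15 = 10.05
Sum = 67.02
67.02 is ≥ 65 and < 88 → Meets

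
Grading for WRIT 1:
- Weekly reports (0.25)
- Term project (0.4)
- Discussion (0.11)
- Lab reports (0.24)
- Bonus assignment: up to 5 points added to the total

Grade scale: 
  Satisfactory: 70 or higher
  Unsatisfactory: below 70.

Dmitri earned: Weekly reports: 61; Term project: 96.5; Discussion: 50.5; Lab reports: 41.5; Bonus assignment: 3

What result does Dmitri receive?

Weighted total:
  Weekly reports 61 × 0.25 = 15.25
  Term project 96.5 × 0.4 = 38.6
  Discussion 50.5 × 0.11 = 5.555
  Lab reports 41.5 × 0.24 = 9.96
Sum = 69.365
Bonus assignment: 69.365 + 3 = 72.365
72.365 ≥ 70 → Satisfactory

Satisfactory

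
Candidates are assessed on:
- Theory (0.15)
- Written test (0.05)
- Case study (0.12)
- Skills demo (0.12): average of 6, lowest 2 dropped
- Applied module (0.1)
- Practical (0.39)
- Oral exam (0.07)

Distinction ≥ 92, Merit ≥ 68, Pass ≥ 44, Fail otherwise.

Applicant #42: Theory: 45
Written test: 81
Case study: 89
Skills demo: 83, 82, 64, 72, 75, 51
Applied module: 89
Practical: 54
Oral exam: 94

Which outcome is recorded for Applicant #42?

Pass

Skills demo: drop 51, 64 → average of remaining 4 = 312/4 = 78
Weighted total:
  Theory 45 × 0.15 = 6.75
  Written test 81 × 0.05 = 4.05
  Case study 89 × 0.12 = 10.68
  Skills demo 78 × 0.12 = 9.36
  Applied module 89 × 0.1 = 8.9
  Practical 54 × 0.39 = 21.06
  Oral exam 94 × 0.07 = 6.58
Sum = 67.38
67.38 is ≥ 44 and < 68 → Pass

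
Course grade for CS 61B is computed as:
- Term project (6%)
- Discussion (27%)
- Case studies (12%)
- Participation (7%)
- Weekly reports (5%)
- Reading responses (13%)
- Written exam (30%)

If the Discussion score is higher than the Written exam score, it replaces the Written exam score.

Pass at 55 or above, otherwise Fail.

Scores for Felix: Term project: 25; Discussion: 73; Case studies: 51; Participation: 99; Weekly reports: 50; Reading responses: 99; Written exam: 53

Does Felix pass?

Pass

Discussion (73) > Written exam (53), so Written exam counts as 73.
Weighted total:
  Term project 25 × 0.06 = 1.5
  Discussion 73 × 0.27 = 19.71
  Case studies 51 × 0.12 = 6.12
  Participation 99 × 0.07 = 6.93
  Weekly reports 50 × 0.05 = 2.5
  Reading responses 99 × 0.13 = 12.87
  Written exam 73 × 0.3 = 21.9
Sum = 71.53
71.53 ≥ 55 → Pass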